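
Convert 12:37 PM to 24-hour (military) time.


Input: 12:37 PM
12 PM → 12 (noon)

12:37


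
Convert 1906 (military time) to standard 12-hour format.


7:06 PM

Hour: 19
19 - 12 = 7 → PM


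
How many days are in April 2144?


30 days

Month: April (month 4)
April has 30 days


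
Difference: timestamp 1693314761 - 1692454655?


Difference = 1693314761 - 1692454655 = 860106 seconds
In hours: 860106 / 3600 ≈ 238.9
In days: 860106 / 86400 ≈ 9.95

860106 seconds (238.9 hours / 9.95 days)


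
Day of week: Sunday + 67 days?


Start: Sunday (index 6)
(6 + 67) mod 7
= 73 mod 7
= 3
Index 3 → Thursday

Thursday


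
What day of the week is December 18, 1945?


Zeller's congruence:
q=18, m=12, k=45, j=19
h = (18 + ⌊13×13/5⌋ + 45 + ⌊45/4⌋ + ⌊19/4⌋ - 2×19) mod 7
= (18 + 33 + 45 + 11 + 4 - 38) mod 7
= 73 mod 7 = 3
h=3 → Tuesday

Tuesday


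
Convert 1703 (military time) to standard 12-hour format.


Hour: 17
17 - 12 = 5 → PM

5:03 PM


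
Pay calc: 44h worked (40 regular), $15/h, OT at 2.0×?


Regular: 40h × $15 = $600.00
Overtime: 44 - 40 = 4h
OT pay: 4h × $15 × 2.0 = $120.00
Total = $600.00 + $120.00 = $720.00

$720.00


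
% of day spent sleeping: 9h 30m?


39.6%

Time: 570 minutes
Day: 1440 minutes
Percentage = (570/1440) × 100 ≈ 39.6%


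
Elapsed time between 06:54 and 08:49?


1h 55m

End time in minutes: 8×60 + 49 = 529
Start time in minutes: 6×60 + 54 = 414
Difference = 529 - 414 = 115 minutes
= 1 hours 55 minutes


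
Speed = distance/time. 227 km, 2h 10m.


Distance: 227 km
Time: 2h 10m = 130 min = 130/60 = 13/6 hours
Speed = 227 ÷ (13/6) = 227 × 6 / 13 = 1362/13 ≈ 104.8 km/h

104.8 km/h


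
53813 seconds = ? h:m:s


Hours: 53813 ÷ 3600 = 14 remainder 3413
Minutes: 3413 ÷ 60 = 56 remainder 53
Seconds: 53

14h 56m 53s


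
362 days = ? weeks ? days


Weeks: 362 ÷ 7 = 51 remainder 5

51 weeks 5 days


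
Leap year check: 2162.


Rules: divisible by 4 AND (not by 100 OR by 400)
2162 ÷ 4 = 540 remainder 2 → not divisible by 4
Not divisible by 4 → not a leap year

No


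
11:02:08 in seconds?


39728 seconds

Hours: 11 × 3600 = 39600
Minutes: 2 × 60 = 120
Seconds: 8
Total = 39600 + 120 + 8 = 39728


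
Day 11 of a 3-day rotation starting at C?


Shifts: A, B, C
Start: C (index 2)
Day 11: (2 + 11 - 1) mod 3
= 12 mod 3
= 0
Index 0 → shift A

Shift A


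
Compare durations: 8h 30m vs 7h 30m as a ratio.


17:15 (1.13)

Duration 1: 510 minutes
Duration 2: 450 minutes
Ratio = 510:450
GCD = 30
Simplified = 17:15
As a decimal: 17/15 ≈ 1.13


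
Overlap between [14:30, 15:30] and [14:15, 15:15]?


Meeting A: 870-930 (in minutes from midnight)
Meeting B: 855-915
Overlap start = max(870, 855) = 870
Overlap end = min(930, 915) = 915
Overlap = max(0, 915 - 870) = 45 min

45 minutes


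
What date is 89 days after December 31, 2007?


March 29, 2008

Start: December 31, 2007
Add 89 days
December 31 → January 1: 31 - 31 + 1 = 1 days (89 - 1 = 88 left)
January 1 → February 1: 31 - 1 + 1 = 31 days (88 - 31 = 57 left)
February 1 → March 1: 29 - 1 + 1 = 29 days (57 - 29 = 28 left)
March 1 + 28 = March 29, 2008


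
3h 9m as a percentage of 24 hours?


0.1313 (13.13%)

Total minutes: 3×60 + 9 = 189
Day = 24×60 = 1440 minutes
Fraction = 189/1440 ≈ 0.1313
As a percentage: 189/1440 × 100 ≈ 13.13%


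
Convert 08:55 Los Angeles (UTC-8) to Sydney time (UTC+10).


Time difference = UTC+10 - UTC-8 = +18 hours
New hour = (8 + 18) mod 24
= 26 mod 24 = 2
Minutes unchanged → 02:55; 26 ≥ 24 → next day

02:55 (next day)


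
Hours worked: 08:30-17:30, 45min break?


8h 15m (495 minutes)

Total time = (17×60+30) - (8×60+30)
= 1050 - 510 = 540 min
Minus break: 540 - 45 = 495 min
= 8h 15m


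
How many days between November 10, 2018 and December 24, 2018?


From November 10, 2018 to December 24, 2018
Rest of November 2018: 30 - 10 = 20
Days into December 2018: 24
Total = 20 + 24 = 44 days

44 days


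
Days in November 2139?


30 days

Month: November (month 11)
November has 30 days


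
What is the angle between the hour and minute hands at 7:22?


Hour hand = 7×30 + 22×0.5 = 221.0°
Minute hand = 22×6 = 132°
Difference = |221.0 - 132| = 89.0°

89.0°


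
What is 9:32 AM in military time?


Input: 9:32 AM
AM hour stays: 9

09:32


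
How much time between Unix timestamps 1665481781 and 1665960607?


478826 seconds (133.0 hours / 5.54 days)

Difference = 1665960607 - 1665481781 = 478826 seconds
In hours: 478826 / 3600 ≈ 133.0
In days: 478826 / 86400 ≈ 5.54


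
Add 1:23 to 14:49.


16:12

Start: 889 minutes from midnight
Add: 83 minutes
Total: 972 minutes
Hours: 972 ÷ 60 = 16 remainder 12


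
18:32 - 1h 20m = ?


17:12

Start: 1112 minutes from midnight
Subtract: 80 minutes
Remaining: 1112 - 80 = 1032
Hours: 17, Minutes: 12


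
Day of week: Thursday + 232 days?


Friday

Start: Thursday (index 3)
(3 + 232) mod 7
= 235 mod 7
= 4
Index 4 → Friday


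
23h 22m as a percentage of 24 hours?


0.9736 (97.36%)

Total minutes: 23×60 + 22 = 1402
Day = 24×60 = 1440 minutes
Fraction = 1402/1440 ≈ 0.9736
As a percentage: 1402/1440 × 100 ≈ 97.36%


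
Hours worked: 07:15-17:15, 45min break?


Total time = (17×60+15) - (7×60+15)
= 1035 - 435 = 600 min
Minus break: 600 - 45 = 555 min
= 9h 15m

9h 15m (555 minutes)


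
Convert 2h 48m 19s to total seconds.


10099 seconds

Hours: 2 × 3600 = 7200
Minutes: 48 × 60 = 2880
Seconds: 19
Total = 7200 + 2880 + 19 = 10099


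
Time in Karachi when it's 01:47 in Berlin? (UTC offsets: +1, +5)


Time difference = UTC+5 - UTC+1 = +4 hours
New hour = (1 + 4) mod 24
= 5 mod 24 = 5
Minutes unchanged → 05:47

05:47


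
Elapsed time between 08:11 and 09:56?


1h 45m

End time in minutes: 9×60 + 56 = 596
Start time in minutes: 8×60 + 11 = 491
Difference = 596 - 491 = 105 minutes
= 1 hours 45 minutes


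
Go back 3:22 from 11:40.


08:18

Start: 700 minutes from midnight
Subtract: 202 minutes
Remaining: 700 - 202 = 498
Hours: 8, Minutes: 18


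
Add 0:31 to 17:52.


18:23

Start: 1072 minutes from midnight
Add: 31 minutes
Total: 1103 minutes
Hours: 1103 ÷ 60 = 18 remainder 23


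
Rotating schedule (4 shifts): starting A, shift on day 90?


Shift B

Shifts: A, B, C, D
Start: A (index 0)
Day 90: (0 + 90 - 1) mod 4
= 89 mod 4
= 1
Index 1 → shift B


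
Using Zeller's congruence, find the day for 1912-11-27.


Zeller's congruence:
q=27, m=11, k=12, j=19
h = (27 + ⌊13×12/5⌋ + 12 + ⌊12/4⌋ + ⌊19/4⌋ - 2×19) mod 7
= (27 + 31 + 12 + 3 + 4 - 38) mod 7
= 39 mod 7 = 4
h=4 → Wednesday

Wednesday


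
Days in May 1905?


Month: May (month 5)
May has 31 days

31 days


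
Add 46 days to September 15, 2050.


Start: September 15, 2050
Add 46 days
September 15 → October 1: 30 - 15 + 1 = 16 days (46 - 16 = 30 left)
October 1 + 30 = October 31, 2050

October 31, 2050


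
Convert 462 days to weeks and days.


Weeks: 462 ÷ 7 = 66 remainder 0

66 weeks 0 days


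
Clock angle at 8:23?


Hour hand = 8×30 + 23×0.5 = 251.5°
Minute hand = 23×6 = 138°
Difference = |251.5 - 138| = 113.5°

113.5°


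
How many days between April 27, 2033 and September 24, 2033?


From April 27, 2033 to September 24, 2033
Rest of April 2033: 30 - 27 = 3
Full months: May 31, June 30, July 31, August 31
Days into September 2033: 24
Total = 3 + 31 + 30 + 31 + 31 + 24 = 150 days

150 days


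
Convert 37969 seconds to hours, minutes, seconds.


Hours: 37969 ÷ 3600 = 10 remainder 1969
Minutes: 1969 ÷ 60 = 32 remainder 49
Seconds: 49

10h 32m 49s


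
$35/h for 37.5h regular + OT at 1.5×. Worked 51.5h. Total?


Regular: 37.5h × $35 = $1312.50
Overtime: 51.5 - 37.5 = 14.0h
OT pay: 14.0h × $35 × 1.5 = $735.00
Total = $1312.50 + $735.00 = $2047.50

$2047.50


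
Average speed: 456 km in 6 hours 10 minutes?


73.9 km/h

Distance: 456 km
Time: 6h 10m = 370 min = 370/60 = 37/6 hours
Speed = 456 ÷ (37/6) = 456 × 6 / 37 = 2736/37 ≈ 73.9 km/h


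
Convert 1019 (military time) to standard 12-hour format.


10:19 AM

Hour: 10
10 < 12 → AM


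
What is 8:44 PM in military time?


Input: 8:44 PM
PM: 8 + 12 = 20

20:44


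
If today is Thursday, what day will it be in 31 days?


Start: Thursday (index 3)
(3 + 31) mod 7
= 34 mod 7
= 6
Index 6 → Sunday

Sunday


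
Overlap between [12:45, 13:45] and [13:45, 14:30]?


0 minutes

Meeting A: 765-825 (in minutes from midnight)
Meeting B: 825-870
Overlap start = max(765, 825) = 825
Overlap end = min(825, 870) = 825
Overlap = max(0, 825 - 825) = 0 min


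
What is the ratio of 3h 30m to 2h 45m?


14:11 (1.27)

Duration 1: 210 minutes
Duration 2: 165 minutes
Ratio = 210:165
GCD = 15
Simplified = 14:11
As a decimal: 14/11 ≈ 1.27


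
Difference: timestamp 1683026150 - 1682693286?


Difference = 1683026150 - 1682693286 = 332864 seconds
In hours: 332864 / 3600 ≈ 92.5
In days: 332864 / 86400 ≈ 3.85

332864 seconds (92.5 hours / 3.85 days)


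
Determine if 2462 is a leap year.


Rules: divisible by 4 AND (not by 100 OR by 400)
2462 ÷ 4 = 615 remainder 2 → not divisible by 4
Not divisible by 4 → not a leap year

No


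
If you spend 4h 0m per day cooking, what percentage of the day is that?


Time: 240 minutes
Day: 1440 minutes
Percentage = (240/1440) × 100 ≈ 16.7%

16.7%


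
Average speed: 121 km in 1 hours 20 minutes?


90.8 km/h

Distance: 121 km
Time: 1h 20m = 80 min = 80/60 = 4/3 hours
Speed = 121 ÷ (4/3) = 121 × 3 / 4 = 363/4 ≈ 90.8 km/h


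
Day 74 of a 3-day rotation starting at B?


Shift C

Shifts: A, B, C
Start: B (index 1)
Day 74: (1 + 74 - 1) mod 3
= 74 mod 3
= 2
Index 2 → shift C


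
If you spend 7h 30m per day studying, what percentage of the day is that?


31.3%

Time: 450 minutes
Day: 1440 minutes
Percentage = (450/1440) × 100 ≈ 31.3%


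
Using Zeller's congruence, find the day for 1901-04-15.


Monday

Zeller's congruence:
q=15, m=4, k=1, j=19
h = (15 + ⌊13×5/5⌋ + 1 + ⌊1/4⌋ + ⌊19/4⌋ - 2×19) mod 7
= (15 + 13 + 1 + 0 + 4 - 38) mod 7
= -5 mod 7 = 2
h=2 → Monday


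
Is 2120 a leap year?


Yes

Rules: divisible by 4 AND (not by 100 OR by 400)
2120 ÷ 4 = 530 exactly → divisible by 4
2120 ÷ 100 = 21 remainder 20 → not divisible by 100
Divisible by 4 but not by 100 → leap year


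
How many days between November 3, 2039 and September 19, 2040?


From November 3, 2039 to September 19, 2040
Rest of November 2039: 30 - 3 = 27
Full months: December 31, January 31, February 2040 29, March 31, April 30, May 31, June 30, July 31, August 31
Days into September 2040: 19
Total = 27 + 31 + 31 + 29 + 31 + 30 + 31 + 30 + 31 + 31 + 19 = 321 days

321 days


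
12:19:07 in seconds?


44347 seconds

Hours: 12 × 3600 = 43200
Minutes: 19 × 60 = 1140
Seconds: 7
Total = 43200 + 1140 + 7 = 44347


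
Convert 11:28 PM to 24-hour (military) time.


Input: 11:28 PM
PM: 11 + 12 = 23

23:28


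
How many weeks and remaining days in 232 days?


Weeks: 232 ÷ 7 = 33 remainder 1

33 weeks 1 days


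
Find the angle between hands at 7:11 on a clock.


Hour hand = 7×30 + 11×0.5 = 215.5°
Minute hand = 11×6 = 66°
Difference = |215.5 - 66| = 149.5°

149.5°


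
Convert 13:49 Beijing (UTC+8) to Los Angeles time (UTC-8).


21:49 (previous day)

Time difference = UTC-8 - UTC+8 = -16 hours
New hour = (13 -16) mod 24
= -3 mod 24 = 21
Minutes unchanged → 21:49; -3 < 0 → previous day


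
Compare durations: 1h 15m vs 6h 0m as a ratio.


5:24 (0.21)

Duration 1: 75 minutes
Duration 2: 360 minutes
Ratio = 75:360
GCD = 15
Simplified = 5:24
As a decimal: 5/24 ≈ 0.21


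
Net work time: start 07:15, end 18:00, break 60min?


Total time = (18×60+0) - (7×60+15)
= 1080 - 435 = 645 min
Minus break: 645 - 60 = 585 min
= 9h 45m

9h 45m (585 minutes)


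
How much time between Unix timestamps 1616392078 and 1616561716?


Difference = 1616561716 - 1616392078 = 169638 seconds
In hours: 169638 / 3600 ≈ 47.1
In days: 169638 / 86400 ≈ 1.96

169638 seconds (47.1 hours / 1.96 days)


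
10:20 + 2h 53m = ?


Start: 620 minutes from midnight
Add: 173 minutes
Total: 793 minutes
Hours: 793 ÷ 60 = 13 remainder 13

13:13


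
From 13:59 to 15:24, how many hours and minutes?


1h 25m

End time in minutes: 15×60 + 24 = 924
Start time in minutes: 13×60 + 59 = 839
Difference = 924 - 839 = 85 minutes
= 1 hours 25 minutes


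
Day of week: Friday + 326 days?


Start: Friday (index 4)
(4 + 326) mod 7
= 330 mod 7
= 1
Index 1 → Tuesday

Tuesday


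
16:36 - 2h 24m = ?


14:12

Start: 996 minutes from midnight
Subtract: 144 minutes
Remaining: 996 - 144 = 852
Hours: 14, Minutes: 12


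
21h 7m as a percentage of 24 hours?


Total minutes: 21×60 + 7 = 1267
Day = 24×60 = 1440 minutes
Fraction = 1267/1440 ≈ 0.8799
As a percentage: 1267/1440 × 100 ≈ 87.99%

0.8799 (87.99%)


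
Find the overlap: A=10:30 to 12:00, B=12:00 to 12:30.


Meeting A: 630-720 (in minutes from midnight)
Meeting B: 720-750
Overlap start = max(630, 720) = 720
Overlap end = min(720, 750) = 720
Overlap = max(0, 720 - 720) = 0 min

0 minutes


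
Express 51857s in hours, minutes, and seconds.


Hours: 51857 ÷ 3600 = 14 remainder 1457
Minutes: 1457 ÷ 60 = 24 remainder 17
Seconds: 17

14h 24m 17s


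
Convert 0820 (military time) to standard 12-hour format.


8:20 AM

Hour: 8
8 < 12 → AM


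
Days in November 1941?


30 days

Month: November (month 11)
November has 30 days


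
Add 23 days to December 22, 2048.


Start: December 22, 2048
Add 23 days
December 22 → January 1: 31 - 22 + 1 = 10 days (23 - 10 = 13 left)
January 1 + 13 = January 14, 2049

January 14, 2049


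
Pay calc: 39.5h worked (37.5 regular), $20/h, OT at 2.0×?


Regular: 37.5h × $20 = $750.00
Overtime: 39.5 - 37.5 = 2.0h
OT pay: 2.0h × $20 × 2.0 = $80.00
Total = $750.00 + $80.00 = $830.00

$830.00


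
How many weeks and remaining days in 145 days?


20 weeks 5 days

Weeks: 145 ÷ 7 = 20 remainder 5


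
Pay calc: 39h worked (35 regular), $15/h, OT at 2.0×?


$645.00

Regular: 35h × $15 = $525.00
Overtime: 39 - 35 = 4h
OT pay: 4h × $15 × 2.0 = $120.00
Total = $525.00 + $120.00 = $645.00


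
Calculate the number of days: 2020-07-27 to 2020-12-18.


From July 27, 2020 to December 18, 2020
Rest of July 2020: 31 - 27 = 4
Full months: August 31, September 30, October 31, November 30
Days into December 2020: 18
Total = 4 + 31 + 30 + 31 + 30 + 18 = 144 days

144 days


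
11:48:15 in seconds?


42495 seconds

Hours: 11 × 3600 = 39600
Minutes: 48 × 60 = 2880
Seconds: 15
Total = 39600 + 2880 + 15 = 42495


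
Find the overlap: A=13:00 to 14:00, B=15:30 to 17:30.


0 minutes

Meeting A: 780-840 (in minutes from midnight)
Meeting B: 930-1050
Overlap start = max(780, 930) = 930
Overlap end = min(840, 1050) = 840
Overlap = max(0, 840 - 930) = 0 min


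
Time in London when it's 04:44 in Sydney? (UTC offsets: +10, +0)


18:44 (previous day)

Time difference = UTC+0 - UTC+10 = -10 hours
New hour = (4 -10) mod 24
= -6 mod 24 = 18
Minutes unchanged → 18:44; -6 < 0 → previous day


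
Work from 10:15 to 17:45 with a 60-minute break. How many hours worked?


6h 30m (390 minutes)

Total time = (17×60+45) - (10×60+15)
= 1065 - 615 = 450 min
Minus break: 450 - 60 = 390 min
= 6h 30m


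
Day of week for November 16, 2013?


Saturday

Zeller's congruence:
q=16, m=11, k=13, j=20
h = (16 + ⌊13×12/5⌋ + 13 + ⌊13/4⌋ + ⌊20/4⌋ - 2×20) mod 7
= (16 + 31 + 13 + 3 + 5 - 40) mod 7
= 28 mod 7 = 0
h=0 → Saturday


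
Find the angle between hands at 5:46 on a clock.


Hour hand = 5×30 + 46×0.5 = 173.0°
Minute hand = 46×6 = 276°
Difference = |173.0 - 276| = 103.0°

103.0°


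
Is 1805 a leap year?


No

Rules: divisible by 4 AND (not by 100 OR by 400)
1805 ÷ 4 = 451 remainder 1 → not divisible by 4
Not divisible by 4 → not a leap year


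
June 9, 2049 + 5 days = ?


Start: June 9, 2049
Add 5 days
June 9 + 5 = June 14, 2049

June 14, 2049


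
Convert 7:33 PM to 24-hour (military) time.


19:33

Input: 7:33 PM
PM: 7 + 12 = 19


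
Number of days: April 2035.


Month: April (month 4)
April has 30 days

30 days


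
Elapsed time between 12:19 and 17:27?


5h 8m

End time in minutes: 17×60 + 27 = 1047
Start time in minutes: 12×60 + 19 = 739
Difference = 1047 - 739 = 308 minutes
= 5 hours 8 minutes


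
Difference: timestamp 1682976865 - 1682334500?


642365 seconds (178.4 hours / 7.43 days)

Difference = 1682976865 - 1682334500 = 642365 seconds
In hours: 642365 / 3600 ≈ 178.4
In days: 642365 / 86400 ≈ 7.43


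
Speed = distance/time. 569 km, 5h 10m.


110.1 km/h

Distance: 569 km
Time: 5h 10m = 310 min = 310/60 = 31/6 hours
Speed = 569 ÷ (31/6) = 569 × 6 / 31 = 3414/31 ≈ 110.1 km/h


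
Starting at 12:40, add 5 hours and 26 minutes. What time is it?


18:06

Start: 760 minutes from midnight
Add: 326 minutes
Total: 1086 minutes
Hours: 1086 ÷ 60 = 18 remainder 6


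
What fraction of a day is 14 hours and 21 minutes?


Total minutes: 14×60 + 21 = 861
Day = 24×60 = 1440 minutes
Fraction = 861/1440 ≈ 0.5979
As a percentage: 861/1440 × 100 ≈ 59.79%

0.5979 (59.79%)


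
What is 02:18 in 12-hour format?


Hour: 2
2 < 12 → AM

2:18 AM


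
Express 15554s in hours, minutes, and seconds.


4h 19m 14s

Hours: 15554 ÷ 3600 = 4 remainder 1154
Minutes: 1154 ÷ 60 = 19 remainder 14
Seconds: 14


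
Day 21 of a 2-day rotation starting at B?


Shifts: A, B
Start: B (index 1)
Day 21: (1 + 21 - 1) mod 2
= 21 mod 2
= 1
Index 1 → shift B

Shift B


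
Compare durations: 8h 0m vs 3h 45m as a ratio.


32:15 (2.13)

Duration 1: 480 minutes
Duration 2: 225 minutes
Ratio = 480:225
GCD = 15
Simplified = 32:15
As a decimal: 32/15 ≈ 2.13


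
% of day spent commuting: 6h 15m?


Time: 375 minutes
Day: 1440 minutes
Percentage = (375/1440) × 100 ≈ 26.0%

26.0%


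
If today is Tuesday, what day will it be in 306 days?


Sunday

Start: Tuesday (index 1)
(1 + 306) mod 7
= 307 mod 7
= 6
Index 6 → Sunday


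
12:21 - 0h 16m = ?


12:05

Start: 741 minutes from midnight
Subtract: 16 minutes
Remaining: 741 - 16 = 725
Hours: 12, Minutes: 5


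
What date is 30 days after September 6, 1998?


October 6, 1998

Start: September 6, 1998
Add 30 days
September 6 → October 1: 30 - 6 + 1 = 25 days (30 - 25 = 5 left)
October 1 + 5 = October 6, 1998


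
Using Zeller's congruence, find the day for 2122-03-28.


Saturday

Zeller's congruence:
q=28, m=3, k=22, j=21
h = (28 + ⌊13×4/5⌋ + 22 + ⌊22/4⌋ + ⌊21/4⌋ - 2×21) mod 7
= (28 + 10 + 22 + 5 + 5 - 42) mod 7
= 28 mod 7 = 0
h=0 → Saturday


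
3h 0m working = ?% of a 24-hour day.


12.5%

Time: 180 minutes
Day: 1440 minutes
Percentage = (180/1440) × 100 = 12.5%


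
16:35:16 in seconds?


59716 seconds

Hours: 16 × 3600 = 57600
Minutes: 35 × 60 = 2100
Seconds: 16
Total = 57600 + 2100 + 16 = 59716


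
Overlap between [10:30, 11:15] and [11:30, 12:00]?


Meeting A: 630-675 (in minutes from midnight)
Meeting B: 690-720
Overlap start = max(630, 690) = 690
Overlap end = min(675, 720) = 675
Overlap = max(0, 675 - 690) = 0 min

0 minutes


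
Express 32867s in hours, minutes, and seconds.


Hours: 32867 ÷ 3600 = 9 remainder 467
Minutes: 467 ÷ 60 = 7 remainder 47
Seconds: 47

9h 7m 47s


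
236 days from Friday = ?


Start: Friday (index 4)
(4 + 236) mod 7
= 240 mod 7
= 2
Index 2 → Wednesday

Wednesday


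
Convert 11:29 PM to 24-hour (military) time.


Input: 11:29 PM
PM: 11 + 12 = 23

23:29


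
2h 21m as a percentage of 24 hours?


0.0979 (9.79%)

Total minutes: 2×60 + 21 = 141
Day = 24×60 = 1440 minutes
Fraction = 141/1440 ≈ 0.0979
As a percentage: 141/1440 × 100 ≈ 9.79%


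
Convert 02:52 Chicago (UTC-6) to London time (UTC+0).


08:52

Time difference = UTC+0 - UTC-6 = +6 hours
New hour = (2 + 6) mod 24
= 8 mod 24 = 8
Minutes unchanged → 08:52


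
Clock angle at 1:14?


Hour hand = 1×30 + 14×0.5 = 37.0°
Minute hand = 14×6 = 84°
Difference = |37.0 - 84| = 47.0°

47.0°


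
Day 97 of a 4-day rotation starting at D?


Shift D

Shifts: A, B, C, D
Start: D (index 3)
Day 97: (3 + 97 - 1) mod 4
= 99 mod 4
= 3
Index 3 → shift D


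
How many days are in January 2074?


Month: January (month 1)
January has 31 days

31 days


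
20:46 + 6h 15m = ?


Start: 1246 minutes from midnight
Add: 375 minutes
Total: 1621 minutes
Hours: 1621 ÷ 60 = 27 remainder 1
27 ≥ 24 → 27 - 24 = 3 (next day)

03:01 (next day)


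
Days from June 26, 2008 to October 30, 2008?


From June 26, 2008 to October 30, 2008
Rest of June 2008: 30 - 26 = 4
Full months: July 31, August 31, September 30
Days into October 2008: 30
Total = 4 + 31 + 31 + 30 + 30 = 126 days

126 days


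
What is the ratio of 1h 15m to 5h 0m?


1:4 (0.25)

Duration 1: 75 minutes
Duration 2: 300 minutes
Ratio = 75:300
GCD = 75
Simplified = 1:4
As a decimal: 1/4 = 0.25


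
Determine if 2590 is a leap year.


No

Rules: divisible by 4 AND (not by 100 OR by 400)
2590 ÷ 4 = 647 remainder 2 → not divisible by 4
Not divisible by 4 → not a leap year


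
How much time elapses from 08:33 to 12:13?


3h 40m

End time in minutes: 12×60 + 13 = 733
Start time in minutes: 8×60 + 33 = 513
Difference = 733 - 513 = 220 minutes
= 3 hours 40 minutes


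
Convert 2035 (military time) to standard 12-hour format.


8:35 PM

Hour: 20
20 - 12 = 8 → PM


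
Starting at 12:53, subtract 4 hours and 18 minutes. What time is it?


08:35

Start: 773 minutes from midnight
Subtract: 258 minutes
Remaining: 773 - 258 = 515
Hours: 8, Minutes: 35


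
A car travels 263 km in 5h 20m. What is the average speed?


Distance: 263 km
Time: 5h 20m = 320 min = 320/60 = 16/3 hours
Speed = 263 ÷ (16/3) = 263 × 3 / 16 = 789/16 ≈ 49.3 km/h

49.3 km/h


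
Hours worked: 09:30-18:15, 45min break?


Total time = (18×60+15) - (9×60+30)
= 1095 - 570 = 525 min
Minus break: 525 - 45 = 480 min
= 8h 0m

8h 0m (480 minutes)


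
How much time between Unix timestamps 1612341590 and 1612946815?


605225 seconds (168.1 hours / 7.00 days)

Difference = 1612946815 - 1612341590 = 605225 seconds
In hours: 605225 / 3600 ≈ 168.1
In days: 605225 / 86400 ≈ 7.00


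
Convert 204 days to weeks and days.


29 weeks 1 days

Weeks: 204 ÷ 7 = 29 remainder 1


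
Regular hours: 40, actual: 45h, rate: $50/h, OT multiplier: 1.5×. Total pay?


$2375.00

Regular: 40h × $50 = $2000.00
Overtime: 45 - 40 = 5h
OT pay: 5h × $50 × 1.5 = $375.00
Total = $2000.00 + $375.00 = $2375.00


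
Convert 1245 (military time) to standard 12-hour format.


Hour: 12
12 → 12 PM (noon)

12:45 PM


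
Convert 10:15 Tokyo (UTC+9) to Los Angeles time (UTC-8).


17:15 (previous day)

Time difference = UTC-8 - UTC+9 = -17 hours
New hour = (10 -17) mod 24
= -7 mod 24 = 17
Minutes unchanged → 17:15; -7 < 0 → previous day


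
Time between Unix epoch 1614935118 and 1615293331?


358213 seconds (99.5 hours / 4.15 days)

Difference = 1615293331 - 1614935118 = 358213 seconds
In hours: 358213 / 3600 ≈ 99.5
In days: 358213 / 86400 ≈ 4.15


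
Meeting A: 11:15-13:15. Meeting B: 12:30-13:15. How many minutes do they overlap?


45 minutes

Meeting A: 675-795 (in minutes from midnight)
Meeting B: 750-795
Overlap start = max(675, 750) = 750
Overlap end = min(795, 795) = 795
Overlap = max(0, 795 - 750) = 45 min


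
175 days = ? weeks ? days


25 weeks 0 days

Weeks: 175 ÷ 7 = 25 remainder 0


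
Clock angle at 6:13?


108.5°

Hour hand = 6×30 + 13×0.5 = 186.5°
Minute hand = 13×6 = 78°
Difference = |186.5 - 78| = 108.5°


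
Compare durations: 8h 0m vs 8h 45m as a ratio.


32:35 (0.91)

Duration 1: 480 minutes
Duration 2: 525 minutes
Ratio = 480:525
GCD = 15
Simplified = 32:35
As a decimal: 32/35 ≈ 0.91


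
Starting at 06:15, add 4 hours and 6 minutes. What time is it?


10:21

Start: 375 minutes from midnight
Add: 246 minutes
Total: 621 minutes
Hours: 621 ÷ 60 = 10 remainder 21


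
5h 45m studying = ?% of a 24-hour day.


24.0%

Time: 345 minutes
Day: 1440 minutes
Percentage = (345/1440) × 100 ≈ 24.0%


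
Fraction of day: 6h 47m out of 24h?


0.2826 (28.26%)

Total minutes: 6×60 + 47 = 407
Day = 24×60 = 1440 minutes
Fraction = 407/1440 ≈ 0.2826
As a percentage: 407/1440 × 100 ≈ 28.26%


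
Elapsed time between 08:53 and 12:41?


3h 48m

End time in minutes: 12×60 + 41 = 761
Start time in minutes: 8×60 + 53 = 533
Difference = 761 - 533 = 228 minutes
= 3 hours 48 minutes


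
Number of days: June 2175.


Month: June (month 6)
June has 30 days

30 days


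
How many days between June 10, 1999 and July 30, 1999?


From June 10, 1999 to July 30, 1999
Rest of June 1999: 30 - 10 = 20
Days into July 1999: 30
Total = 20 + 30 = 50 days

50 days


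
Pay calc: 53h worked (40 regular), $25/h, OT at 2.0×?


$1650.00

Regular: 40h × $25 = $1000.00
Overtime: 53 - 40 = 13h
OT pay: 13h × $25 × 2.0 = $650.00
Total = $1000.00 + $650.00 = $1650.00


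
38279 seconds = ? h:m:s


Hours: 38279 ÷ 3600 = 10 remainder 2279
Minutes: 2279 ÷ 60 = 37 remainder 59
Seconds: 59

10h 37m 59s


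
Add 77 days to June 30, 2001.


September 15, 2001

Start: June 30, 2001
Add 77 days
June 30 → July 1: 30 - 30 + 1 = 1 days (77 - 1 = 76 left)
July 1 → August 1: 31 - 1 + 1 = 31 days (76 - 31 = 45 left)
August 1 → September 1: 31 - 1 + 1 = 31 days (45 - 31 = 14 left)
September 1 + 14 = September 15, 2001


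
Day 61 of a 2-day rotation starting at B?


Shifts: A, B
Start: B (index 1)
Day 61: (1 + 61 - 1) mod 2
= 61 mod 2
= 1
Index 1 → shift B

Shift B


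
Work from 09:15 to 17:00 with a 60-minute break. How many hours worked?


6h 45m (405 minutes)

Total time = (17×60+0) - (9×60+15)
= 1020 - 555 = 465 min
Minus break: 465 - 60 = 405 min
= 6h 45m


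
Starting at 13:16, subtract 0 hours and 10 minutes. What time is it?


Start: 796 minutes from midnight
Subtract: 10 minutes
Remaining: 796 - 10 = 786
Hours: 13, Minutes: 6

13:06


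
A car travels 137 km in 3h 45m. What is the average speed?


36.5 km/h

Distance: 137 km
Time: 3h 45m = 225 min = 225/60 = 15/4 hours
Speed = 137 ÷ (15/4) = 137 × 4 / 15 = 548/15 ≈ 36.5 km/h


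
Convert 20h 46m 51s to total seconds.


Hours: 20 × 3600 = 72000
Minutes: 46 × 60 = 2760
Seconds: 51
Total = 72000 + 2760 + 51 = 74811

74811 seconds


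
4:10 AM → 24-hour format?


Input: 4:10 AM
AM hour stays: 4

04:10


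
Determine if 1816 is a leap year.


Yes

Rules: divisible by 4 AND (not by 100 OR by 400)
1816 ÷ 4 = 454 exactly → divisible by 4
1816 ÷ 100 = 18 remainder 16 → not divisible by 100
Divisible by 4 but not by 100 → leap year


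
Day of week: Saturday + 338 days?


Monday

Start: Saturday (index 5)
(5 + 338) mod 7
= 343 mod 7
= 0
Index 0 → Monday


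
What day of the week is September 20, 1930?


Saturday

Zeller's congruence:
q=20, m=9, k=30, j=19
h = (20 + ⌊13×10/5⌋ + 30 + ⌊30/4⌋ + ⌊19/4⌋ - 2×19) mod 7
= (20 + 26 + 30 + 7 + 4 - 38) mod 7
= 49 mod 7 = 0
h=0 → Saturday


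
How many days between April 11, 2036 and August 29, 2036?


140 days

From April 11, 2036 to August 29, 2036
Rest of April 2036: 30 - 11 = 19
Full months: May 31, June 30, July 31
Days into August 2036: 29
Total = 19 + 31 + 30 + 31 + 29 = 140 days


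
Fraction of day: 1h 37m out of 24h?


Total minutes: 1×60 + 37 = 97
Day = 24×60 = 1440 minutes
Fraction = 97/1440 ≈ 0.0674
As a percentage: 97/1440 × 100 ≈ 6.74%

0.0674 (6.74%)


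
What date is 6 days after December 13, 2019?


Start: December 13, 2019
Add 6 days
December 13 + 6 = December 19, 2019

December 19, 2019


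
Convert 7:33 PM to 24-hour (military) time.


Input: 7:33 PM
PM: 7 + 12 = 19

19:33


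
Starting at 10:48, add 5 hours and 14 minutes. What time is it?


Start: 648 minutes from midnight
Add: 314 minutes
Total: 962 minutes
Hours: 962 ÷ 60 = 16 remainder 2

16:02


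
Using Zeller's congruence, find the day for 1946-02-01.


Friday

Zeller's congruence:
q=1, m=14, k=45, j=19
h = (1 + ⌊13×15/5⌋ + 45 + ⌊45/4⌋ + ⌊19/4⌋ - 2×19) mod 7
= (1 + 39 + 45 + 11 + 4 - 38) mod 7
= 62 mod 7 = 6
h=6 → Friday


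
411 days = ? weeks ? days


58 weeks 5 days

Weeks: 411 ÷ 7 = 58 remainder 5


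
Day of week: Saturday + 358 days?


Sunday

Start: Saturday (index 5)
(5 + 358) mod 7
= 363 mod 7
= 6
Index 6 → Sunday


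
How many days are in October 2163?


31 days

Month: October (month 10)
October has 31 days


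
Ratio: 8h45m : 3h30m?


Duration 1: 525 minutes
Duration 2: 210 minutes
Ratio = 525:210
GCD = 105
Simplified = 5:2
As a decimal: 5/2 = 2.50

5:2 (2.50)


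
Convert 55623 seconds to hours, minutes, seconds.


15h 27m 3s

Hours: 55623 ÷ 3600 = 15 remainder 1623
Minutes: 1623 ÷ 60 = 27 remainder 3
Seconds: 3


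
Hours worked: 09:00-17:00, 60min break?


Total time = (17×60+0) - (9×60+0)
= 1020 - 540 = 480 min
Minus break: 480 - 60 = 420 min
= 7h 0m

7h 0m (420 minutes)


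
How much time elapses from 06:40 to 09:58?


End time in minutes: 9×60 + 58 = 598
Start time in minutes: 6×60 + 40 = 400
Difference = 598 - 400 = 198 minutes
= 3 hours 18 minutes

3h 18m


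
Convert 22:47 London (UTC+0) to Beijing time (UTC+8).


Time difference = UTC+8 - UTC+0 = +8 hours
New hour = (22 + 8) mod 24
= 30 mod 24 = 6
Minutes unchanged → 06:47; 30 ≥ 24 → next day

06:47 (next day)


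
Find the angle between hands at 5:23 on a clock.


Hour hand = 5×30 + 23×0.5 = 161.5°
Minute hand = 23×6 = 138°
Difference = |161.5 - 138| = 23.5°

23.5°


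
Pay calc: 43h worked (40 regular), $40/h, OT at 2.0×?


$1840.00

Regular: 40h × $40 = $1600.00
Overtime: 43 - 40 = 3h
OT pay: 3h × $40 × 2.0 = $240.00
Total = $1600.00 + $240.00 = $1840.00


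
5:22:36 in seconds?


Hours: 5 × 3600 = 18000
Minutes: 22 × 60 = 1320
Seconds: 36
Total = 18000 + 1320 + 36 = 19356

19356 seconds


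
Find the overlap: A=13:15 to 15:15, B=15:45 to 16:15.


Meeting A: 795-915 (in minutes from midnight)
Meeting B: 945-975
Overlap start = max(795, 945) = 945
Overlap end = min(915, 975) = 915
Overlap = max(0, 915 - 945) = 0 min

0 minutes


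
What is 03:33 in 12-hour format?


3:33 AM

Hour: 3
3 < 12 → AM


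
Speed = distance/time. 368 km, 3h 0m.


Distance: 368 km
Time: 3 hours
Speed = 368 / 3 ≈ 122.7 km/h

122.7 km/h


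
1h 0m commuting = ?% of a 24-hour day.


4.2%

Time: 60 minutes
Day: 1440 minutes
Percentage = (60/1440) × 100 ≈ 4.2%


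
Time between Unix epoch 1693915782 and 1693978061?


Difference = 1693978061 - 1693915782 = 62279 seconds
In hours: 62279 / 3600 ≈ 17.3
In days: 62279 / 86400 ≈ 0.72

62279 seconds (17.3 hours / 0.72 days)


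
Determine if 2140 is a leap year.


Yes

Rules: divisible by 4 AND (not by 100 OR by 400)
2140 ÷ 4 = 535 exactly → divisible by 4
2140 ÷ 100 = 21 remainder 40 → not divisible by 100
Divisible by 4 but not by 100 → leap year


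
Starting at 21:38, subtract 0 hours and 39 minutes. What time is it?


Start: 1298 minutes from midnight
Subtract: 39 minutes
Remaining: 1298 - 39 = 1259
Hours: 20, Minutes: 59

20:59


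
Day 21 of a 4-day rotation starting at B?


Shift B

Shifts: A, B, C, D
Start: B (index 1)
Day 21: (1 + 21 - 1) mod 4
= 21 mod 4
= 1
Index 1 → shift B


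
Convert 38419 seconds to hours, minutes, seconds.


Hours: 38419 ÷ 3600 = 10 remainder 2419
Minutes: 2419 ÷ 60 = 40 remainder 19
Seconds: 19

10h 40m 19s


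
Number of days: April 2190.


Month: April (month 4)
April has 30 days

30 days


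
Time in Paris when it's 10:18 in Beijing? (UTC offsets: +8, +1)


Time difference = UTC+1 - UTC+8 = -7 hours
New hour = (10 -7) mod 24
= 3 mod 24 = 3
Minutes unchanged → 03:18

03:18


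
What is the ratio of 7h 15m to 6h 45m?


Duration 1: 435 minutes
Duration 2: 405 minutes
Ratio = 435:405
GCD = 15
Simplified = 29:27
As a decimal: 29/27 ≈ 1.07

29:27 (1.07)


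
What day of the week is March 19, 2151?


Zeller's congruence:
q=19, m=3, k=51, j=21
h = (19 + ⌊13×4/5⌋ + 51 + ⌊51/4⌋ + ⌊21/4⌋ - 2×21) mod 7
= (19 + 10 + 51 + 12 + 5 - 42) mod 7
= 55 mod 7 = 6
h=6 → Friday

Friday


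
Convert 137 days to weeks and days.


19 weeks 4 days

Weeks: 137 ÷ 7 = 19 remainder 4


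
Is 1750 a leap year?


Rules: divisible by 4 AND (not by 100 OR by 400)
1750 ÷ 4 = 437 remainder 2 → not divisible by 4
Not divisible by 4 → not a leap year

No


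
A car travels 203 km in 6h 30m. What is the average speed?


31.2 km/h

Distance: 203 km
Time: 6h 30m = 390 min = 390/60 = 13/2 hours
Speed = 203 ÷ (13/2) = 203 × 2 / 13 = 406/13 ≈ 31.2 km/h


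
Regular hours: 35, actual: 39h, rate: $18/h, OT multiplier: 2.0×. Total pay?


$774.00

Regular: 35h × $18 = $630.00
Overtime: 39 - 35 = 4h
OT pay: 4h × $18 × 2.0 = $144.00
Total = $630.00 + $144.00 = $774.00


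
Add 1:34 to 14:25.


Start: 865 minutes from midnight
Add: 94 minutes
Total: 959 minutes
Hours: 959 ÷ 60 = 15 remainder 59

15:59


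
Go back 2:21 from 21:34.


Start: 1294 minutes from midnight
Subtract: 141 minutes
Remaining: 1294 - 141 = 1153
Hours: 19, Minutes: 13

19:13


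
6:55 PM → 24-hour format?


Input: 6:55 PM
PM: 6 + 12 = 18

18:55


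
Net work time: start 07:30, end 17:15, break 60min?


Total time = (17×60+15) - (7×60+30)
= 1035 - 450 = 585 min
Minus break: 585 - 60 = 525 min
= 8h 45m

8h 45m (525 minutes)


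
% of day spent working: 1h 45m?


7.3%

Time: 105 minutes
Day: 1440 minutes
Percentage = (105/1440) × 100 ≈ 7.3%


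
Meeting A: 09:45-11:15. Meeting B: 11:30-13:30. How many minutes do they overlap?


Meeting A: 585-675 (in minutes from midnight)
Meeting B: 690-810
Overlap start = max(585, 690) = 690
Overlap end = min(675, 810) = 675
Overlap = max(0, 675 - 690) = 0 min

0 minutes


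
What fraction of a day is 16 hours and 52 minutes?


Total minutes: 16×60 + 52 = 1012
Day = 24×60 = 1440 minutes
Fraction = 1012/1440 ≈ 0.7028
As a percentage: 1012/1440 × 100 ≈ 70.28%

0.7028 (70.28%)


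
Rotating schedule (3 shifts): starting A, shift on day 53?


Shifts: A, B, C
Start: A (index 0)
Day 53: (0 + 53 - 1) mod 3
= 52 mod 3
= 1
Index 1 → shift B

Shift B


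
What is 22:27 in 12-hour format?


Hour: 22
22 - 12 = 10 → PM

10:27 PM


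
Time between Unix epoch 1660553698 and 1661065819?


Difference = 1661065819 - 1660553698 = 512121 seconds
In hours: 512121 / 3600 ≈ 142.3
In days: 512121 / 86400 ≈ 5.93

512121 seconds (142.3 hours / 5.93 days)


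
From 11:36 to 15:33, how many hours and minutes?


End time in minutes: 15×60 + 33 = 933
Start time in minutes: 11×60 + 36 = 696
Difference = 933 - 696 = 237 minutes
= 3 hours 57 minutes

3h 57m


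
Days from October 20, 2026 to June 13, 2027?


From October 20, 2026 to June 13, 2027
Rest of October 2026: 31 - 20 = 11
Full months: November 30, December 31, January 31, February 2027 28, March 31, April 30, May 31
Days into June 2027: 13
Total = 11 + 30 + 31 + 31 + 28 + 31 + 30 + 31 + 13 = 236 days

236 days


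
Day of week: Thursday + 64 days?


Friday

Start: Thursday (index 3)
(3 + 64) mod 7
= 67 mod 7
= 4
Index 4 → Friday


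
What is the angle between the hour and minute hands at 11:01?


35.5°

Hour hand = 11×30 + 1×0.5 = 330.5°
Minute hand = 1×6 = 6°
Difference = |330.5 - 6| = 324.5°
Since > 180°: 360 - 324.5 = 35.5°


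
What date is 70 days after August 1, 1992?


Start: August 1, 1992
Add 70 days
August 1 → September 1: 31 - 1 + 1 = 31 days (70 - 31 = 39 left)
September 1 → October 1: 30 - 1 + 1 = 30 days (39 - 30 = 9 left)
October 1 + 9 = October 10, 1992

October 10, 1992


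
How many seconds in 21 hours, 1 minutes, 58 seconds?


Hours: 21 × 3600 = 75600
Minutes: 1 × 60 = 60
Seconds: 58
Total = 75600 + 60 + 58 = 75718

75718 seconds


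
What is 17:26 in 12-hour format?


Hour: 17
17 - 12 = 5 → PM

5:26 PM


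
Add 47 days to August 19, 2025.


Start: August 19, 2025
Add 47 days
August 19 → September 1: 31 - 19 + 1 = 13 days (47 - 13 = 34 left)
September 1 → October 1: 30 - 1 + 1 = 30 days (34 - 30 = 4 left)
October 1 + 4 = October 5, 2025

October 5, 2025


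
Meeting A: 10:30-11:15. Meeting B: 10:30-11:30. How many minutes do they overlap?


45 minutes

Meeting A: 630-675 (in minutes from midnight)
Meeting B: 630-690
Overlap start = max(630, 630) = 630
Overlap end = min(675, 690) = 675
Overlap = max(0, 675 - 630) = 45 min


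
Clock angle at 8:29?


Hour hand = 8×30 + 29×0.5 = 254.5°
Minute hand = 29×6 = 174°
Difference = |254.5 - 174| = 80.5°

80.5°


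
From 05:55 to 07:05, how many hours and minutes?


1h 10m

End time in minutes: 7×60 + 5 = 425
Start time in minutes: 5×60 + 55 = 355
Difference = 425 - 355 = 70 minutes
= 1 hours 10 minutes


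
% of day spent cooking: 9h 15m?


Time: 555 minutes
Day: 1440 minutes
Percentage = (555/1440) × 100 ≈ 38.5%

38.5%


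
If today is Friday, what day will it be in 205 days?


Start: Friday (index 4)
(4 + 205) mod 7
= 209 mod 7
= 6
Index 6 → Sunday

Sunday


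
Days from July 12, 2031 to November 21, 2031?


132 days

From July 12, 2031 to November 21, 2031
Rest of July 2031: 31 - 12 = 19
Full months: August 31, September 30, October 31
Days into November 2031: 21
Total = 19 + 31 + 30 + 31 + 21 = 132 days


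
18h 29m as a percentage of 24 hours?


Total minutes: 18×60 + 29 = 1109
Day = 24×60 = 1440 minutes
Fraction = 1109/1440 ≈ 0.7701
As a percentage: 1109/1440 × 100 ≈ 77.01%

0.7701 (77.01%)


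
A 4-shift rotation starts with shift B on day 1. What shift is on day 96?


Shifts: A, B, C, D
Start: B (index 1)
Day 96: (1 + 96 - 1) mod 4
= 96 mod 4
= 0
Index 0 → shift A

Shift A


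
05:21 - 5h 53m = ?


23:28

Start: 321 minutes from midnight
Subtract: 353 minutes
Remaining: 321 - 353 = -32
Negative → add 24×60 = 1408
Hours: 23, Minutes: 28


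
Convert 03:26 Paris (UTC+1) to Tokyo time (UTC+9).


11:26

Time difference = UTC+9 - UTC+1 = +8 hours
New hour = (3 + 8) mod 24
= 11 mod 24 = 11
Minutes unchanged → 11:26


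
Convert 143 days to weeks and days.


20 weeks 3 days

Weeks: 143 ÷ 7 = 20 remainder 3


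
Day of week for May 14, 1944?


Sunday

Zeller's congruence:
q=14, m=5, k=44, j=19
h = (14 + ⌊13×6/5⌋ + 44 + ⌊44/4⌋ + ⌊19/4⌋ - 2×19) mod 7
= (14 + 15 + 44 + 11 + 4 - 38) mod 7
= 50 mod 7 = 1
h=1 → Sunday


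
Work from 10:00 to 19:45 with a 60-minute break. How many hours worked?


8h 45m (525 minutes)

Total time = (19×60+45) - (10×60+0)
= 1185 - 600 = 585 min
Minus break: 585 - 60 = 525 min
= 8h 45m


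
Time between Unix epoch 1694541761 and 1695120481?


Difference = 1695120481 - 1694541761 = 578720 seconds
In hours: 578720 / 3600 ≈ 160.8
In days: 578720 / 86400 ≈ 6.70

578720 seconds (160.8 hours / 6.70 days)
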